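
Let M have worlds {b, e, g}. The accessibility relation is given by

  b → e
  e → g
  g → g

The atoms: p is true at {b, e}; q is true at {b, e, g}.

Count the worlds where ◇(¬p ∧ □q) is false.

b: successors {e}; ¬p ∧ □q there: e:F. ✗
e: successors {g}; ¬p ∧ □q there: g:T. ✓
g: successors {g}; ¬p ∧ □q there: g:T. ✓
Satisfying worlds: {e, g}.
So ◇(¬p ∧ □q) fails at the other 1 world.

1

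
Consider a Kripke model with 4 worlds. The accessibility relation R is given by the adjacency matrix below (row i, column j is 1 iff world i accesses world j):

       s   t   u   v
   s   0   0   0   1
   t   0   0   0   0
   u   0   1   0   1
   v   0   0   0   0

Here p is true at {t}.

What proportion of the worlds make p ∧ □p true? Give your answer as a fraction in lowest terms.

s: p is F, □p is F. ✗
t: p is T, □p is T. ✓
u: p is F, □p is F. ✗
v: p is F, □p is T. ✗
That's 1 of 4 worlds, so 1/4.

1/4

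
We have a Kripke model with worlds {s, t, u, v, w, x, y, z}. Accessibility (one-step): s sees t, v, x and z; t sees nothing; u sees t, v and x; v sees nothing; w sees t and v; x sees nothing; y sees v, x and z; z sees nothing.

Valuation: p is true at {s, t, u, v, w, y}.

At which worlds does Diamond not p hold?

{s, u, y}

s: successors {t, v, x, z}; not p there: t:F, v:F, x:T, z:T. ✓
t: no successors, so Diamond not p fails. ✗
u: successors {t, v, x}; not p there: t:F, v:F, x:T. ✓
v: no successors, so Diamond not p fails. ✗
w: successors {t, v}; not p there: t:F, v:F. ✗
x: no successors, so Diamond not p fails. ✗
y: successors {v, x, z}; not p there: v:F, x:T, z:T. ✓
z: no successors, so Diamond not p fails. ✗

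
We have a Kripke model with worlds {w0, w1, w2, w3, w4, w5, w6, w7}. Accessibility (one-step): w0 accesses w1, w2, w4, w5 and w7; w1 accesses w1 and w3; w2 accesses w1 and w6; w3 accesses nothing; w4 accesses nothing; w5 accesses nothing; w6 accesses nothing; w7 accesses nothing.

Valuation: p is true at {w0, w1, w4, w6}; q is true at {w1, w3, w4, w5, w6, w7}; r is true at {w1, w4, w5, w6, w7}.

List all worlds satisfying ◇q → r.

{w1, w3, w4, w5, w6, w7}

w0: ◇q is T, r is F. ✗
w1: ◇q is T, r is T. ✓
w2: ◇q is T, r is F. ✗
w3: ◇q is F, r is F. ✓
w4: ◇q is F, r is T. ✓
w5: ◇q is F, r is T. ✓
w6: ◇q is F, r is T. ✓
w7: ◇q is F, r is T. ✓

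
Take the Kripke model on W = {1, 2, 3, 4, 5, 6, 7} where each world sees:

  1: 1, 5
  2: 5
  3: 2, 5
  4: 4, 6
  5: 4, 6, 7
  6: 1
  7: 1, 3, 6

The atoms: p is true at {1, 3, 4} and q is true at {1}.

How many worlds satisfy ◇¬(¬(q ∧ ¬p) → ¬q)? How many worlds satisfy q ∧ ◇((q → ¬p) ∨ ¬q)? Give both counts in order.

3 and 1

For ◇¬(¬(q ∧ ¬p) → ¬q):
1: successors {1, 5}; ¬(¬(q ∧ ¬p) → ¬q) there: 1:T, 5:F. ✓
2: successors {5}; ¬(¬(q ∧ ¬p) → ¬q) there: 5:F. ✗
3: successors {2, 5}; ¬(¬(q ∧ ¬p) → ¬q) there: 2:F, 5:F. ✗
4: successors {4, 6}; ¬(¬(q ∧ ¬p) → ¬q) there: 4:F, 6:F. ✗
5: successors {4, 6, 7}; ¬(¬(q ∧ ¬p) → ¬q) there: 4:F, 6:F, 7:F. ✗
6: successors {1}; ¬(¬(q ∧ ¬p) → ¬q) there: 1:T. ✓
7: successors {1, 3, 6}; ¬(¬(q ∧ ¬p) → ¬q) there: 1:T, 3:F, 6:F. ✓
— 3 worlds.
For q ∧ ◇((q → ¬p) ∨ ¬q):
1: q is T, ◇((q → ¬p) ∨ ¬q) is T. ✓
2: q is F, ◇((q → ¬p) ∨ ¬q) is T. ✗
3: q is F, ◇((q → ¬p) ∨ ¬q) is T. ✗
4: q is F, ◇((q → ¬p) ∨ ¬q) is T. ✗
5: q is F, ◇((q → ¬p) ∨ ¬q) is T. ✗
6: q is F, ◇((q → ¬p) ∨ ¬q) is F. ✗
7: q is F, ◇((q → ¬p) ∨ ¬q) is T. ✗
— 1 world.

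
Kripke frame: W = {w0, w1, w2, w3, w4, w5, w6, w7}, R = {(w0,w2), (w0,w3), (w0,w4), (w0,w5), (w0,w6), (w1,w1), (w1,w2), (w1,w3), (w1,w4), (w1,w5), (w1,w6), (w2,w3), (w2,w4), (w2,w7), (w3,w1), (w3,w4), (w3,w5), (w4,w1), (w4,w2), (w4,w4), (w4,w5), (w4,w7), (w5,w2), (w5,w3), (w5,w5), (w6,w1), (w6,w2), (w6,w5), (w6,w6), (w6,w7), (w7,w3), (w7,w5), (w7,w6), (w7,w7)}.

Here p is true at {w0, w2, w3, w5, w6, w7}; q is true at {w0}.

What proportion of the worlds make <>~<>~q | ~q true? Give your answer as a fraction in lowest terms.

7/8

w0: <>~<>~q is F, ~q is F. ✗
w1: <>~<>~q is F, ~q is T. ✓
w2: <>~<>~q is F, ~q is T. ✓
w3: <>~<>~q is F, ~q is T. ✓
w4: <>~<>~q is F, ~q is T. ✓
w5: <>~<>~q is F, ~q is T. ✓
w6: <>~<>~q is F, ~q is T. ✓
w7: <>~<>~q is F, ~q is T. ✓
That's 7 of 8 worlds, so 7/8.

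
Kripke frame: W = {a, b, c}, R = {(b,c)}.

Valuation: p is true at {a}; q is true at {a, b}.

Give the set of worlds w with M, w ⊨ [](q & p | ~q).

{a, b, c}

a: no successors, so [](q & p | ~q) holds vacuously. ✓
b: successors {c}; q & p | ~q there: c:T. ✓
c: no successors, so [](q & p | ~q) holds vacuously. ✓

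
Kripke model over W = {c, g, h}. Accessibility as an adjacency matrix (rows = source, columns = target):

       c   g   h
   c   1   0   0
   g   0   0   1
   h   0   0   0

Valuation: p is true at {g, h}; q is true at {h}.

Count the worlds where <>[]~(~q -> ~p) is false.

c: successors {c}; []~(~q -> ~p) there: c:F. ✗
g: successors {h}; []~(~q -> ~p) there: h:T. ✓
h: no successors, so <>[]~(~q -> ~p) fails. ✗
Satisfying worlds: {g}.
So <>[]~(~q -> ~p) fails at the other 2 worlds.

2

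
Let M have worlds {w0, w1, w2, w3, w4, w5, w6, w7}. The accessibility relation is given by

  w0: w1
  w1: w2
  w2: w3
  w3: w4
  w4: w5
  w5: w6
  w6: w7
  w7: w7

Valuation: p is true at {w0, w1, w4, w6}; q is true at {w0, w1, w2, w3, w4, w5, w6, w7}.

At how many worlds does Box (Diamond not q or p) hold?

3

w0: successors {w1}; Diamond not q or p there: w1:T. ✓
w1: successors {w2}; Diamond not q or p there: w2:F. ✗
w2: successors {w3}; Diamond not q or p there: w3:F. ✗
w3: successors {w4}; Diamond not q or p there: w4:T. ✓
w4: successors {w5}; Diamond not q or p there: w5:F. ✗
w5: successors {w6}; Diamond not q or p there: w6:T. ✓
w6: successors {w7}; Diamond not q or p there: w7:F. ✗
w7: successors {w7}; Diamond not q or p there: w7:F. ✗
Satisfying worlds: {w0, w3, w5}.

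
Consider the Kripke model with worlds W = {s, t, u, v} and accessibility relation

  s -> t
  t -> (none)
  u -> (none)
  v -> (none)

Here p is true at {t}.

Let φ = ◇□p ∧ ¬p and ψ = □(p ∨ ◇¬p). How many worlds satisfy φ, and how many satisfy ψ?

For ◇□p ∧ ¬p:
s: ◇□p is T, ¬p is T. ✓
t: ◇□p is F, ¬p is F. ✗
u: ◇□p is F, ¬p is T. ✗
v: ◇□p is F, ¬p is T. ✗
— 1 world.
For □(p ∨ ◇¬p):
s: successors {t}; p ∨ ◇¬p there: t:T. ✓
t: no successors, so □(p ∨ ◇¬p) holds vacuously. ✓
u: no successors, so □(p ∨ ◇¬p) holds vacuously. ✓
v: no successors, so □(p ∨ ◇¬p) holds vacuously. ✓
— 4 worlds.

1 and 4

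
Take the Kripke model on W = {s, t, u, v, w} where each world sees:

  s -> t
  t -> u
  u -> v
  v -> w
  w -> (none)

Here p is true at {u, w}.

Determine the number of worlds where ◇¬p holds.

2

s: successors {t}; ¬p there: t:T. ✓
t: successors {u}; ¬p there: u:F. ✗
u: successors {v}; ¬p there: v:T. ✓
v: successors {w}; ¬p there: w:F. ✗
w: no successors, so ◇¬p fails. ✗
Satisfying worlds: {s, u}.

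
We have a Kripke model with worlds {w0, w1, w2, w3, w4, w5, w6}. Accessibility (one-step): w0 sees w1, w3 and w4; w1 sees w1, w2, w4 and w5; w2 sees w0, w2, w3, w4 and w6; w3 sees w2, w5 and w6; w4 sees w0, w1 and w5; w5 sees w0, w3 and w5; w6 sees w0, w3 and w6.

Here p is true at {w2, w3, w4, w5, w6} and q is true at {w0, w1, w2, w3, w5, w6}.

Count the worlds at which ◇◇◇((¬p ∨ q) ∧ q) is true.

w0: successors {w1, w3, w4}; ◇◇((¬p ∨ q) ∧ q) there: w1:T, w3:T, w4:T. ✓
w1: successors {w1, w2, w4, w5}; ◇◇((¬p ∨ q) ∧ q) there: w1:T, w2:T, w4:T, w5:T. ✓
w2: successors {w0, w2, w3, w4, w6}; ◇◇((¬p ∨ q) ∧ q) there: w0:T, w2:T, w3:T, w4:T, w6:T. ✓
w3: successors {w2, w5, w6}; ◇◇((¬p ∨ q) ∧ q) there: w2:T, w5:T, w6:T. ✓
w4: successors {w0, w1, w5}; ◇◇((¬p ∨ q) ∧ q) there: w0:T, w1:T, w5:T. ✓
w5: successors {w0, w3, w5}; ◇◇((¬p ∨ q) ∧ q) there: w0:T, w3:T, w5:T. ✓
w6: successors {w0, w3, w6}; ◇◇((¬p ∨ q) ∧ q) there: w0:T, w3:T, w6:T. ✓
Satisfying worlds: {w0, w1, w2, w3, w4, w5, w6}.

7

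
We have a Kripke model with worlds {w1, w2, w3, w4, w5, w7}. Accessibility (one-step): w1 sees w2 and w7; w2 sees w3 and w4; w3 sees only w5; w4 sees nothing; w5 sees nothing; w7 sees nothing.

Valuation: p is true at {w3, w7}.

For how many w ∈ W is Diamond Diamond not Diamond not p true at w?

w1: successors {w2, w7}; Diamond not Diamond not p there: w2:T, w7:F. ✓
w2: successors {w3, w4}; Diamond not Diamond not p there: w3:T, w4:F. ✓
w3: successors {w5}; Diamond not Diamond not p there: w5:F. ✗
w4: no successors, so Diamond Diamond not Diamond not p fails. ✗
w5: no successors, so Diamond Diamond not Diamond not p fails. ✗
w7: no successors, so Diamond Diamond not Diamond not p fails. ✗
Satisfying worlds: {w1, w2}.

2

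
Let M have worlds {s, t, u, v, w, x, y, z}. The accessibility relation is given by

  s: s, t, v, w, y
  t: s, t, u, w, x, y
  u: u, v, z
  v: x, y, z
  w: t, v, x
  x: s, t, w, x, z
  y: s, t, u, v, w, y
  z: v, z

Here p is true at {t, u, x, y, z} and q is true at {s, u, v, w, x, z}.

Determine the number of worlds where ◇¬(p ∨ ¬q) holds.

7

s: successors {s, t, v, w, y}; ¬(p ∨ ¬q) there: s:T, t:F, v:T, w:T, y:F. ✓
t: successors {s, t, u, w, x, y}; ¬(p ∨ ¬q) there: s:T, t:F, u:F, w:T, x:F, y:F. ✓
u: successors {u, v, z}; ¬(p ∨ ¬q) there: u:F, v:T, z:F. ✓
v: successors {x, y, z}; ¬(p ∨ ¬q) there: x:F, y:F, z:F. ✗
w: successors {t, v, x}; ¬(p ∨ ¬q) there: t:F, v:T, x:F. ✓
x: successors {s, t, w, x, z}; ¬(p ∨ ¬q) there: s:T, t:F, w:T, x:F, z:F. ✓
y: successors {s, t, u, v, w, y}; ¬(p ∨ ¬q) there: s:T, t:F, u:F, v:T, w:T, y:F. ✓
z: successors {v, z}; ¬(p ∨ ¬q) there: v:T, z:F. ✓
Satisfying worlds: {s, t, u, w, x, y, z}.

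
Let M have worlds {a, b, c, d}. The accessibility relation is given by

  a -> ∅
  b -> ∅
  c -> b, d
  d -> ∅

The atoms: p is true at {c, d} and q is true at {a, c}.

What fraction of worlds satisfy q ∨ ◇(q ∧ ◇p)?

1/2

a: q is T, ◇(q ∧ ◇p) is F. ✓
b: q is F, ◇(q ∧ ◇p) is F. ✗
c: q is T, ◇(q ∧ ◇p) is F. ✓
d: q is F, ◇(q ∧ ◇p) is F. ✗
That's 2 of 4 worlds, so 2/4 = 1/2.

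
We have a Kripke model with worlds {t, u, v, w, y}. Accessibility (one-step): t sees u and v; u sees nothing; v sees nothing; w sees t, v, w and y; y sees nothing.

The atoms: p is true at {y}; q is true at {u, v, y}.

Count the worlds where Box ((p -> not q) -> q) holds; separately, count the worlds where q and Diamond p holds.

4 and 0

For Box ((p -> not q) -> q):
t: successors {u, v}; (p -> not q) -> q there: u:T, v:T. ✓
u: no successors, so Box ((p -> not q) -> q) holds vacuously. ✓
v: no successors, so Box ((p -> not q) -> q) holds vacuously. ✓
w: successors {t, v, w, y}; (p -> not q) -> q there: t:F, v:T, w:F, y:T. ✗
y: no successors, so Box ((p -> not q) -> q) holds vacuously. ✓
— 4 worlds.
For q and Diamond p:
t: q is F, Diamond p is F. ✗
u: q is T, Diamond p is F. ✗
v: q is T, Diamond p is F. ✗
w: q is F, Diamond p is T. ✗
y: q is T, Diamond p is F. ✗
— 0 worlds.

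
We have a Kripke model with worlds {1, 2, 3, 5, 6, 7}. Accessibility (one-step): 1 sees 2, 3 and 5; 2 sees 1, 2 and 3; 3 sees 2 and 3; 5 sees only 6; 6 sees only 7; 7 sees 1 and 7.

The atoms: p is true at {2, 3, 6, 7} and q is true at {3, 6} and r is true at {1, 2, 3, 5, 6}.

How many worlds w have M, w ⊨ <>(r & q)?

1: successors {2, 3, 5}; r & q there: 2:F, 3:T, 5:F. ✓
2: successors {1, 2, 3}; r & q there: 1:F, 2:F, 3:T. ✓
3: successors {2, 3}; r & q there: 2:F, 3:T. ✓
5: successors {6}; r & q there: 6:T. ✓
6: successors {7}; r & q there: 7:F. ✗
7: successors {1, 7}; r & q there: 1:F, 7:F. ✗
Satisfying worlds: {1, 2, 3, 5}.

4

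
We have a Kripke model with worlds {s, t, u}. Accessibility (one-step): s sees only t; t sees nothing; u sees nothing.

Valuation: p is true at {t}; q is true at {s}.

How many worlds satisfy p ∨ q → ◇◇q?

1

s: p ∨ q is T, ◇◇q is F. ✗
t: p ∨ q is T, ◇◇q is F. ✗
u: p ∨ q is F, ◇◇q is F. ✓
Satisfying worlds: {u}.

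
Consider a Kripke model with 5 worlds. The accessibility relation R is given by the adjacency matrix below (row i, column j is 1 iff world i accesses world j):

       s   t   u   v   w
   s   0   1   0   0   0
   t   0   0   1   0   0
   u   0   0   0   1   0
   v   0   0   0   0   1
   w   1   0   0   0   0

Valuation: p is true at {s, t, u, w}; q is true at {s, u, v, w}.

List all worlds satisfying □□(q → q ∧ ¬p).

{t, w}

s: successors {t}; □(q → q ∧ ¬p) there: t:F. ✗
t: successors {u}; □(q → q ∧ ¬p) there: u:T. ✓
u: successors {v}; □(q → q ∧ ¬p) there: v:F. ✗
v: successors {w}; □(q → q ∧ ¬p) there: w:F. ✗
w: successors {s}; □(q → q ∧ ¬p) there: s:T. ✓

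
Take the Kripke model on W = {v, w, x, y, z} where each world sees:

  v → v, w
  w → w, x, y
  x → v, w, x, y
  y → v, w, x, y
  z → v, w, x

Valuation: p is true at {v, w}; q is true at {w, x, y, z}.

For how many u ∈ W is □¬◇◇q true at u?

v: successors {v, w}; ¬◇◇q there: v:F, w:F. ✗
w: successors {w, x, y}; ¬◇◇q there: w:F, x:F, y:F. ✗
x: successors {v, w, x, y}; ¬◇◇q there: v:F, w:F, x:F, y:F. ✗
y: successors {v, w, x, y}; ¬◇◇q there: v:F, w:F, x:F, y:F. ✗
z: successors {v, w, x}; ¬◇◇q there: v:F, w:F, x:F. ✗
Satisfying worlds: ∅.

0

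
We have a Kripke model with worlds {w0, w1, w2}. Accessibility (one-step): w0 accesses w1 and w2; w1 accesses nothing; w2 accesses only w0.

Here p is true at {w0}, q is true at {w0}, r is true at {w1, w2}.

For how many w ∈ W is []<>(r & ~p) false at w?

1

w0: successors {w1, w2}; <>(r & ~p) there: w1:F, w2:F. ✗
w1: no successors, so []<>(r & ~p) holds vacuously. ✓
w2: successors {w0}; <>(r & ~p) there: w0:T. ✓
Satisfying worlds: {w1, w2}.
So []<>(r & ~p) fails at the other 1 world.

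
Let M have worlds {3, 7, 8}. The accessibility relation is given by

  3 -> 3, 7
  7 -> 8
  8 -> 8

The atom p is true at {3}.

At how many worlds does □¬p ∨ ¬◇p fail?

3: □¬p is F, ¬◇p is F. ✗
7: □¬p is T, ¬◇p is T. ✓
8: □¬p is T, ¬◇p is T. ✓
Satisfying worlds: {7, 8}.
So □¬p ∨ ¬◇p fails at the other 1 world.

1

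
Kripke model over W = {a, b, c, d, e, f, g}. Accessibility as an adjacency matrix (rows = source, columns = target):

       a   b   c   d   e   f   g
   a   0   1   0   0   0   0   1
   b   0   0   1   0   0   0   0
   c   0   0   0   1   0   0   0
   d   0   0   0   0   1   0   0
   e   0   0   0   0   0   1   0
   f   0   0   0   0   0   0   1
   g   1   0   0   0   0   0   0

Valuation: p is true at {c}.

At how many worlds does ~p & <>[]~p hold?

a: ~p is T, <>[]~p is T. ✓
b: ~p is T, <>[]~p is T. ✓
c: ~p is F, <>[]~p is T. ✗
d: ~p is T, <>[]~p is T. ✓
e: ~p is T, <>[]~p is T. ✓
f: ~p is T, <>[]~p is T. ✓
g: ~p is T, <>[]~p is T. ✓
Satisfying worlds: {a, b, d, e, f, g}.

6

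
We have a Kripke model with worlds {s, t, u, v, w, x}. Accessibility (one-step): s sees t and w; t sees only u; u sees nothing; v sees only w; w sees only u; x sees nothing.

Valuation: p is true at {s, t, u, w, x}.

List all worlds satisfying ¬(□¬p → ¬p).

{u, x}

s: □¬p → ¬p is T. ✗
t: □¬p → ¬p is T. ✗
u: □¬p → ¬p is F. ✓
v: □¬p → ¬p is T. ✗
w: □¬p → ¬p is T. ✗
x: □¬p → ¬p is F. ✓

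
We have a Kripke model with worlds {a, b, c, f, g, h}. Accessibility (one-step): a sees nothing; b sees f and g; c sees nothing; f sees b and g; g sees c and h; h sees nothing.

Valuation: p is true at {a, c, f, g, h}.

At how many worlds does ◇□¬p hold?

1

a: no successors, so ◇□¬p fails. ✗
b: successors {f, g}; □¬p there: f:F, g:F. ✗
c: no successors, so ◇□¬p fails. ✗
f: successors {b, g}; □¬p there: b:F, g:F. ✗
g: successors {c, h}; □¬p there: c:T, h:T. ✓
h: no successors, so ◇□¬p fails. ✗
Satisfying worlds: {g}.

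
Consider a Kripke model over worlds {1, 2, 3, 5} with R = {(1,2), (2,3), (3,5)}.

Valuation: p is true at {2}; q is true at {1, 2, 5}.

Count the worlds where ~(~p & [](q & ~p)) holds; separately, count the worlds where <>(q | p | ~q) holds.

2 and 3

For ~(~p & [](q & ~p)):
1: ~p & [](q & ~p) is F. ✓
2: ~p & [](q & ~p) is F. ✓
3: ~p & [](q & ~p) is T. ✗
5: ~p & [](q & ~p) is T. ✗
— 2 worlds.
For <>(q | p | ~q):
1: successors {2}; q | p | ~q there: 2:T. ✓
2: successors {3}; q | p | ~q there: 3:T. ✓
3: successors {5}; q | p | ~q there: 5:T. ✓
5: no successors, so <>(q | p | ~q) fails. ✗
— 3 worlds.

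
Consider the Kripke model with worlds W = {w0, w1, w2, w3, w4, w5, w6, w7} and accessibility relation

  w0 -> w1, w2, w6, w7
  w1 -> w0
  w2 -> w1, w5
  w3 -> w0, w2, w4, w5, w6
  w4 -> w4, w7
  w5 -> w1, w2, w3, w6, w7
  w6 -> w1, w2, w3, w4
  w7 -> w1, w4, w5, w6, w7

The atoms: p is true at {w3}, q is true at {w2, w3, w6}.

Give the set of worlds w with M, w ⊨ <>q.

{w0, w3, w5, w6, w7}

w0: successors {w1, w2, w6, w7}; q there: w1:F, w2:T, w6:T, w7:F. ✓
w1: successors {w0}; q there: w0:F. ✗
w2: successors {w1, w5}; q there: w1:F, w5:F. ✗
w3: successors {w0, w2, w4, w5, w6}; q there: w0:F, w2:T, w4:F, w5:F, w6:T. ✓
w4: successors {w4, w7}; q there: w4:F, w7:F. ✗
w5: successors {w1, w2, w3, w6, w7}; q there: w1:F, w2:T, w3:T, w6:T, w7:F. ✓
w6: successors {w1, w2, w3, w4}; q there: w1:F, w2:T, w3:T, w4:F. ✓
w7: successors {w1, w4, w5, w6, w7}; q there: w1:F, w4:F, w5:F, w6:T, w7:F. ✓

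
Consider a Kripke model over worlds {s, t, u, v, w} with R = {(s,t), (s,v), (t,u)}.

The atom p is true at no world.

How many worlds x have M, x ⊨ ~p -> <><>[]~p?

s: ~p is T, <><>[]~p is T. ✓
t: ~p is T, <><>[]~p is F. ✗
u: ~p is T, <><>[]~p is F. ✗
v: ~p is T, <><>[]~p is F. ✗
w: ~p is T, <><>[]~p is F. ✗
Satisfying worlds: {s}.

1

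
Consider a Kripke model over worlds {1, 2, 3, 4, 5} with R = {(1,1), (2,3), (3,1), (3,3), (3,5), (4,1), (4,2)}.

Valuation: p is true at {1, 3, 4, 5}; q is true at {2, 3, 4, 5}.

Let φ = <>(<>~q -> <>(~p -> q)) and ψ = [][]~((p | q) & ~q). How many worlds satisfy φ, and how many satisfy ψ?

For <>(<>~q -> <>(~p -> q)):
1: successors {1}; <>~q -> <>(~p -> q) there: 1:T. ✓
2: successors {3}; <>~q -> <>(~p -> q) there: 3:T. ✓
3: successors {1, 3, 5}; <>~q -> <>(~p -> q) there: 1:T, 3:T, 5:T. ✓
4: successors {1, 2}; <>~q -> <>(~p -> q) there: 1:T, 2:T. ✓
5: no successors, so <>(<>~q -> <>(~p -> q)) fails. ✗
— 4 worlds.
For [][]~((p | q) & ~q):
1: successors {1}; []~((p | q) & ~q) there: 1:F. ✗
2: successors {3}; []~((p | q) & ~q) there: 3:F. ✗
3: successors {1, 3, 5}; []~((p | q) & ~q) there: 1:F, 3:F, 5:T. ✗
4: successors {1, 2}; []~((p | q) & ~q) there: 1:F, 2:T. ✗
5: no successors, so [][]~((p | q) & ~q) holds vacuously. ✓
— 1 world.

4 and 1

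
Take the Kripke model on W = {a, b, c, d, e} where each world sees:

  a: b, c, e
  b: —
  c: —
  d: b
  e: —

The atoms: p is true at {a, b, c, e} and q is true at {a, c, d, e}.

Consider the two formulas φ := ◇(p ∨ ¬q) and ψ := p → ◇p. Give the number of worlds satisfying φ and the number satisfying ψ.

For ◇(p ∨ ¬q):
a: successors {b, c, e}; p ∨ ¬q there: b:T, c:T, e:T. ✓
b: no successors, so ◇(p ∨ ¬q) fails. ✗
c: no successors, so ◇(p ∨ ¬q) fails. ✗
d: successors {b}; p ∨ ¬q there: b:T. ✓
e: no successors, so ◇(p ∨ ¬q) fails. ✗
— 2 worlds.
For p → ◇p:
a: p is T, ◇p is T. ✓
b: p is T, ◇p is F. ✗
c: p is T, ◇p is F. ✗
d: p is F, ◇p is T. ✓
e: p is T, ◇p is F. ✗
— 2 worlds.

2 and 2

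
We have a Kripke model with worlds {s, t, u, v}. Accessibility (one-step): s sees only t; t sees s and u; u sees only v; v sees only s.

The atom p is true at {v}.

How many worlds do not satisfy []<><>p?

s: successors {t}; <><>p there: t:T. ✓
t: successors {s, u}; <><>p there: s:F, u:F. ✗
u: successors {v}; <><>p there: v:F. ✗
v: successors {s}; <><>p there: s:F. ✗
Satisfying worlds: {s}.
So []<><>p fails at the other 3 worlds.

3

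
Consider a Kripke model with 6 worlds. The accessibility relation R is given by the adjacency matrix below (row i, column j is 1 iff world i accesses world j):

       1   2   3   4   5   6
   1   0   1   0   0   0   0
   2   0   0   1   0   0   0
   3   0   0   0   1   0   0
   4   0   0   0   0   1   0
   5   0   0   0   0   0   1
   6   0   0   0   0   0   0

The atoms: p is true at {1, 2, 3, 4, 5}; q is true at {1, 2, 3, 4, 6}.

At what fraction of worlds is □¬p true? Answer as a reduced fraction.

1/3

1: successors {2}; ¬p there: 2:F. ✗
2: successors {3}; ¬p there: 3:F. ✗
3: successors {4}; ¬p there: 4:F. ✗
4: successors {5}; ¬p there: 5:F. ✗
5: successors {6}; ¬p there: 6:T. ✓
6: no successors, so □¬p holds vacuously. ✓
That's 2 of 6 worlds, so 2/6 = 1/3.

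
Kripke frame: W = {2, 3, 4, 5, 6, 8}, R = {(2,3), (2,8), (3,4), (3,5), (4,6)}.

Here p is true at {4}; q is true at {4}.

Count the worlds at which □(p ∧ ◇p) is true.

3

2: successors {3, 8}; p ∧ ◇p there: 3:F, 8:F. ✗
3: successors {4, 5}; p ∧ ◇p there: 4:F, 5:F. ✗
4: successors {6}; p ∧ ◇p there: 6:F. ✗
5: no successors, so □(p ∧ ◇p) holds vacuously. ✓
6: no successors, so □(p ∧ ◇p) holds vacuously. ✓
8: no successors, so □(p ∧ ◇p) holds vacuously. ✓
Satisfying worlds: {5, 6, 8}.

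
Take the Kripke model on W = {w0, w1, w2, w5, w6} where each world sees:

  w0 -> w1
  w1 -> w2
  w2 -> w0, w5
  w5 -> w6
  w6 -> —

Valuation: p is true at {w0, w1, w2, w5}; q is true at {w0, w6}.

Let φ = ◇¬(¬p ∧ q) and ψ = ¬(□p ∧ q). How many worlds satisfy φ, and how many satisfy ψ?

3 and 3

For ◇¬(¬p ∧ q):
w0: successors {w1}; ¬(¬p ∧ q) there: w1:T. ✓
w1: successors {w2}; ¬(¬p ∧ q) there: w2:T. ✓
w2: successors {w0, w5}; ¬(¬p ∧ q) there: w0:T, w5:T. ✓
w5: successors {w6}; ¬(¬p ∧ q) there: w6:F. ✗
w6: no successors, so ◇¬(¬p ∧ q) fails. ✗
— 3 worlds.
For ¬(□p ∧ q):
w0: □p ∧ q is T. ✗
w1: □p ∧ q is F. ✓
w2: □p ∧ q is F. ✓
w5: □p ∧ q is F. ✓
w6: □p ∧ q is T. ✗
— 3 worlds.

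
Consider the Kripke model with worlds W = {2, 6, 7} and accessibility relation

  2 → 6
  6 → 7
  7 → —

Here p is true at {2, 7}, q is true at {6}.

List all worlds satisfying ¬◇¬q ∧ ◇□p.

2: ¬◇¬q is T, ◇□p is T. ✓
6: ¬◇¬q is F, ◇□p is T. ✗
7: ¬◇¬q is T, ◇□p is F. ✗

{2}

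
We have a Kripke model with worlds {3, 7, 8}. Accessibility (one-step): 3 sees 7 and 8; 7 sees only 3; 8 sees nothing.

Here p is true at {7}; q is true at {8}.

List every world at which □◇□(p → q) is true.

{7, 8}

3: successors {7, 8}; ◇□(p → q) there: 7:F, 8:F. ✗
7: successors {3}; ◇□(p → q) there: 3:T. ✓
8: no successors, so □◇□(p → q) holds vacuously. ✓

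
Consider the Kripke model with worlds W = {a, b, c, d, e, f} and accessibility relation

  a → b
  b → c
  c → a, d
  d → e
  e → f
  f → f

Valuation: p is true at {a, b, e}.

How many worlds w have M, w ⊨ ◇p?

a: successors {b}; p there: b:T. ✓
b: successors {c}; p there: c:F. ✗
c: successors {a, d}; p there: a:T, d:F. ✓
d: successors {e}; p there: e:T. ✓
e: successors {f}; p there: f:F. ✗
f: successors {f}; p there: f:F. ✗
Satisfying worlds: {a, c, d}.

3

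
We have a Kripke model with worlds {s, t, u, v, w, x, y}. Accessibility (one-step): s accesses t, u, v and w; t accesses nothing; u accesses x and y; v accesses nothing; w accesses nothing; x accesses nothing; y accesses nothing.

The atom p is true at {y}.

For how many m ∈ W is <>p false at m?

s: successors {t, u, v, w}; p there: t:F, u:F, v:F, w:F. ✗
t: no successors, so <>p fails. ✗
u: successors {x, y}; p there: x:F, y:T. ✓
v: no successors, so <>p fails. ✗
w: no successors, so <>p fails. ✗
x: no successors, so <>p fails. ✗
y: no successors, so <>p fails. ✗
Satisfying worlds: {u}.
So <>p fails at the other 6 worlds.

6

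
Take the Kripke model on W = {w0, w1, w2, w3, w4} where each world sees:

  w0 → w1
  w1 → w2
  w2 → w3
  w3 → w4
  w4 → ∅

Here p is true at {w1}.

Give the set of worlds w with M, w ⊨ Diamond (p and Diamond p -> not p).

{w0, w1, w2, w3}

w0: successors {w1}; p and Diamond p -> not p there: w1:T. ✓
w1: successors {w2}; p and Diamond p -> not p there: w2:T. ✓
w2: successors {w3}; p and Diamond p -> not p there: w3:T. ✓
w3: successors {w4}; p and Diamond p -> not p there: w4:T. ✓
w4: no successors, so Diamond (p and Diamond p -> not p) fails. ✗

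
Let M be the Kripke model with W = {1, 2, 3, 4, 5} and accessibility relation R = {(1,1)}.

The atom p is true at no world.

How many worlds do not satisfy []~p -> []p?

1

1: []~p is T, []p is F. ✗
2: []~p is T, []p is T. ✓
3: []~p is T, []p is T. ✓
4: []~p is T, []p is T. ✓
5: []~p is T, []p is T. ✓
Satisfying worlds: {2, 3, 4, 5}.
So []~p -> []p fails at the other 1 world.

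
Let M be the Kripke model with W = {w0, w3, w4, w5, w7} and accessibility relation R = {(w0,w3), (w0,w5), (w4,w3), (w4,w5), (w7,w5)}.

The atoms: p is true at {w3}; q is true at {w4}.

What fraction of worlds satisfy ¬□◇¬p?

3/5

w0: □◇¬p is F. ✓
w3: □◇¬p is T. ✗
w4: □◇¬p is F. ✓
w5: □◇¬p is T. ✗
w7: □◇¬p is F. ✓
That's 3 of 5 worlds, so 3/5.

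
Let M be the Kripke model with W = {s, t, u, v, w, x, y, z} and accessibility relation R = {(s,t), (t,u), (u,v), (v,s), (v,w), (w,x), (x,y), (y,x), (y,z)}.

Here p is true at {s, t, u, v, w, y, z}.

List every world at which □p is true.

s: successors {t}; p there: t:T. ✓
t: successors {u}; p there: u:T. ✓
u: successors {v}; p there: v:T. ✓
v: successors {s, w}; p there: s:T, w:T. ✓
w: successors {x}; p there: x:F. ✗
x: successors {y}; p there: y:T. ✓
y: successors {x, z}; p there: x:F, z:T. ✗
z: no successors, so □p holds vacuously. ✓

{s, t, u, v, x, z}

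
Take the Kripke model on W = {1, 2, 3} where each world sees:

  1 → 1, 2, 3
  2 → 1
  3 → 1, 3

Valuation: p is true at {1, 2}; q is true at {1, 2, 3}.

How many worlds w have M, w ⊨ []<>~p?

2

1: successors {1, 2, 3}; <>~p there: 1:T, 2:F, 3:T. ✗
2: successors {1}; <>~p there: 1:T. ✓
3: successors {1, 3}; <>~p there: 1:T, 3:T. ✓
Satisfying worlds: {2, 3}.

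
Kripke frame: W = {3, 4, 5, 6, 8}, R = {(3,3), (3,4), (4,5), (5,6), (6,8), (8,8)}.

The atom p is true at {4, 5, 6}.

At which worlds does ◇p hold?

3: successors {3, 4}; p there: 3:F, 4:T. ✓
4: successors {5}; p there: 5:T. ✓
5: successors {6}; p there: 6:T. ✓
6: successors {8}; p there: 8:F. ✗
8: successors {8}; p there: 8:F. ✗

{3, 4, 5}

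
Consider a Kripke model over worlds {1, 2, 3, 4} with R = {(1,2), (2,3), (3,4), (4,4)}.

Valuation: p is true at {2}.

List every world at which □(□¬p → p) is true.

1: successors {2}; □¬p → p there: 2:T. ✓
2: successors {3}; □¬p → p there: 3:F. ✗
3: successors {4}; □¬p → p there: 4:F. ✗
4: successors {4}; □¬p → p there: 4:F. ✗

{1}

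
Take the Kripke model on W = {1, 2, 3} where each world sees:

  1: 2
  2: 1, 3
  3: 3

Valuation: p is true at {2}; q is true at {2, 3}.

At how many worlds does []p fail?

1: successors {2}; p there: 2:T. ✓
2: successors {1, 3}; p there: 1:F, 3:F. ✗
3: successors {3}; p there: 3:F. ✗
Satisfying worlds: {1}.
So []p fails at the other 2 worlds.

2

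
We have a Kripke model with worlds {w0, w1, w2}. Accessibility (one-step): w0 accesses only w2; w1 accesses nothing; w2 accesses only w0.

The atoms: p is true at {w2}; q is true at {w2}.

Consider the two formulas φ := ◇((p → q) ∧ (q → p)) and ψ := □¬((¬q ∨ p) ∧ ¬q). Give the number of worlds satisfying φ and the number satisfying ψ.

2 and 2

For ◇((p → q) ∧ (q → p)):
w0: successors {w2}; (p → q) ∧ (q → p) there: w2:T. ✓
w1: no successors, so ◇((p → q) ∧ (q → p)) fails. ✗
w2: successors {w0}; (p → q) ∧ (q → p) there: w0:T. ✓
— 2 worlds.
For □¬((¬q ∨ p) ∧ ¬q):
w0: successors {w2}; ¬((¬q ∨ p) ∧ ¬q) there: w2:T. ✓
w1: no successors, so □¬((¬q ∨ p) ∧ ¬q) holds vacuously. ✓
w2: successors {w0}; ¬((¬q ∨ p) ∧ ¬q) there: w0:F. ✗
— 2 worlds.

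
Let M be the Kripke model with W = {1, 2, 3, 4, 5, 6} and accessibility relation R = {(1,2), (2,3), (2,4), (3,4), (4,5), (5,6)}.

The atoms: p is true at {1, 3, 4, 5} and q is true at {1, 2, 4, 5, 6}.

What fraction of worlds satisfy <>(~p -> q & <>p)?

1: successors {2}; ~p -> q & <>p there: 2:T. ✓
2: successors {3, 4}; ~p -> q & <>p there: 3:T, 4:T. ✓
3: successors {4}; ~p -> q & <>p there: 4:T. ✓
4: successors {5}; ~p -> q & <>p there: 5:T. ✓
5: successors {6}; ~p -> q & <>p there: 6:F. ✗
6: no successors, so <>(~p -> q & <>p) fails. ✗
That's 4 of 6 worlds, so 4/6 = 2/3.

2/3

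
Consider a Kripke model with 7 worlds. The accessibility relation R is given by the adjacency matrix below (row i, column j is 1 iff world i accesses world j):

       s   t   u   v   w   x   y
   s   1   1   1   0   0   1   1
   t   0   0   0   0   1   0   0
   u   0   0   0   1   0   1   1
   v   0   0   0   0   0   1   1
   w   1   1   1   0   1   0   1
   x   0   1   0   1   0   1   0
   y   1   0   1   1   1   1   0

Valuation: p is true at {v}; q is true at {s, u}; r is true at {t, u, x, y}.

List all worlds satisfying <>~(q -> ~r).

{s, w, y}

s: successors {s, t, u, x, y}; ~(q -> ~r) there: s:F, t:F, u:T, x:F, y:F. ✓
t: successors {w}; ~(q -> ~r) there: w:F. ✗
u: successors {v, x, y}; ~(q -> ~r) there: v:F, x:F, y:F. ✗
v: successors {x, y}; ~(q -> ~r) there: x:F, y:F. ✗
w: successors {s, t, u, w, y}; ~(q -> ~r) there: s:F, t:F, u:T, w:F, y:F. ✓
x: successors {t, v, x}; ~(q -> ~r) there: t:F, v:F, x:F. ✗
y: successors {s, u, v, w, x}; ~(q -> ~r) there: s:F, u:T, v:F, w:F, x:F. ✓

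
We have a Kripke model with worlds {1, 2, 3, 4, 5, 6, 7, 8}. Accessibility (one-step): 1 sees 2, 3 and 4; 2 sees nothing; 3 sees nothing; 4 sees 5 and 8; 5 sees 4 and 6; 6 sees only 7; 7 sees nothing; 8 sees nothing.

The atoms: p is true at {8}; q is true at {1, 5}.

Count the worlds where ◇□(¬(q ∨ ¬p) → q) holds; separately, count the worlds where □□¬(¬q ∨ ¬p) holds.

For ◇□(¬(q ∨ ¬p) → q):
1: successors {2, 3, 4}; □(¬(q ∨ ¬p) → q) there: 2:T, 3:T, 4:F. ✓
2: no successors, so ◇□(¬(q ∨ ¬p) → q) fails. ✗
3: no successors, so ◇□(¬(q ∨ ¬p) → q) fails. ✗
4: successors {5, 8}; □(¬(q ∨ ¬p) → q) there: 5:T, 8:T. ✓
5: successors {4, 6}; □(¬(q ∨ ¬p) → q) there: 4:F, 6:T. ✓
6: successors {7}; □(¬(q ∨ ¬p) → q) there: 7:T. ✓
7: no successors, so ◇□(¬(q ∨ ¬p) → q) fails. ✗
8: no successors, so ◇□(¬(q ∨ ¬p) → q) fails. ✗
— 4 worlds.
For □□¬(¬q ∨ ¬p):
1: successors {2, 3, 4}; □¬(¬q ∨ ¬p) there: 2:T, 3:T, 4:F. ✗
2: no successors, so □□¬(¬q ∨ ¬p) holds vacuously. ✓
3: no successors, so □□¬(¬q ∨ ¬p) holds vacuously. ✓
4: successors {5, 8}; □¬(¬q ∨ ¬p) there: 5:F, 8:T. ✗
5: successors {4, 6}; □¬(¬q ∨ ¬p) there: 4:F, 6:F. ✗
6: successors {7}; □¬(¬q ∨ ¬p) there: 7:T. ✓
7: no successors, so □□¬(¬q ∨ ¬p) holds vacuously. ✓
8: no successors, so □□¬(¬q ∨ ¬p) holds vacuously. ✓
— 5 worlds.

4 and 5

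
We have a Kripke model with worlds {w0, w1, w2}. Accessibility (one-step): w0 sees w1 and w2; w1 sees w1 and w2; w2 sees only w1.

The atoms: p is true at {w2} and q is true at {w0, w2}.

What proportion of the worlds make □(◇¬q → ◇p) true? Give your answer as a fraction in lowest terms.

w0: successors {w1, w2}; ◇¬q → ◇p there: w1:T, w2:F. ✗
w1: successors {w1, w2}; ◇¬q → ◇p there: w1:T, w2:F. ✗
w2: successors {w1}; ◇¬q → ◇p there: w1:T. ✓
That's 1 of 3 worlds, so 1/3.

1/3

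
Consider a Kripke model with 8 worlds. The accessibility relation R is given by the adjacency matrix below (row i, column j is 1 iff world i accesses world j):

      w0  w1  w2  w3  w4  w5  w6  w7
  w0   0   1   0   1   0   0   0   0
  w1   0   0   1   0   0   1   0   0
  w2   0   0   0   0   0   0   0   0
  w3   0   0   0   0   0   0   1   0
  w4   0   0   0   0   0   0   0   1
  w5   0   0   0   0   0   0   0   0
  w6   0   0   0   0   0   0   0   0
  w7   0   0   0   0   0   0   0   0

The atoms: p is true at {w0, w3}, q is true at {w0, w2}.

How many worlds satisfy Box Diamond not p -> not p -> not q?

7

w0: Box Diamond not p is T, not p -> not q is T. ✓
w1: Box Diamond not p is F, not p -> not q is T. ✓
w2: Box Diamond not p is T, not p -> not q is F. ✗
w3: Box Diamond not p is F, not p -> not q is T. ✓
w4: Box Diamond not p is F, not p -> not q is T. ✓
w5: Box Diamond not p is T, not p -> not q is T. ✓
w6: Box Diamond not p is T, not p -> not q is T. ✓
w7: Box Diamond not p is T, not p -> not q is T. ✓
Satisfying worlds: {w0, w1, w3, w4, w5, w6, w7}.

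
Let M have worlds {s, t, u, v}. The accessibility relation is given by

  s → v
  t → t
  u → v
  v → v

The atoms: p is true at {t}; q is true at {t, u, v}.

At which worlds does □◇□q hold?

{s, t, u, v}

s: successors {v}; ◇□q there: v:T. ✓
t: successors {t}; ◇□q there: t:T. ✓
u: successors {v}; ◇□q there: v:T. ✓
v: successors {v}; ◇□q there: v:T. ✓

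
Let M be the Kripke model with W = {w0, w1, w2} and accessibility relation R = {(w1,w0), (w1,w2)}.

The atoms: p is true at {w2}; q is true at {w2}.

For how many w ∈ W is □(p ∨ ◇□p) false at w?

w0: no successors, so □(p ∨ ◇□p) holds vacuously. ✓
w1: successors {w0, w2}; p ∨ ◇□p there: w0:F, w2:T. ✗
w2: no successors, so □(p ∨ ◇□p) holds vacuously. ✓
Satisfying worlds: {w0, w2}.
So □(p ∨ ◇□p) fails at the other 1 world.

1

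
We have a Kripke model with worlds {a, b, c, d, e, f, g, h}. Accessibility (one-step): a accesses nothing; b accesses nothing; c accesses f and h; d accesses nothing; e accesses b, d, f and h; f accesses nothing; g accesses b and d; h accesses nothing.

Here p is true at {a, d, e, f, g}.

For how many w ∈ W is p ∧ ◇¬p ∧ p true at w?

2

a: p is T, ◇¬p ∧ p is F. ✗
b: p is F, ◇¬p ∧ p is F. ✗
c: p is F, ◇¬p ∧ p is F. ✗
d: p is T, ◇¬p ∧ p is F. ✗
e: p is T, ◇¬p ∧ p is T. ✓
f: p is T, ◇¬p ∧ p is F. ✗
g: p is T, ◇¬p ∧ p is T. ✓
h: p is F, ◇¬p ∧ p is F. ✗
Satisfying worlds: {e, g}.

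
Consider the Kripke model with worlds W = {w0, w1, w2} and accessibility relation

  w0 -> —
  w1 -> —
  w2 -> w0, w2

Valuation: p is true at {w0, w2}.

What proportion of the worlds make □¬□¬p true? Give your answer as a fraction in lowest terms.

w0: no successors, so □¬□¬p holds vacuously. ✓
w1: no successors, so □¬□¬p holds vacuously. ✓
w2: successors {w0, w2}; ¬□¬p there: w0:F, w2:T. ✗
That's 2 of 3 worlds, so 2/3.

2/3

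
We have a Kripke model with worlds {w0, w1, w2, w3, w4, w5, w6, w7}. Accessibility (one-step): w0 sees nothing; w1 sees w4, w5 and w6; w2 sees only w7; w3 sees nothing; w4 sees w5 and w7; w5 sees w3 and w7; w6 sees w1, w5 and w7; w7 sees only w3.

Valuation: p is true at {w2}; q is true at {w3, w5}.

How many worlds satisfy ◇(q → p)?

5

w0: no successors, so ◇(q → p) fails. ✗
w1: successors {w4, w5, w6}; q → p there: w4:T, w5:F, w6:T. ✓
w2: successors {w7}; q → p there: w7:T. ✓
w3: no successors, so ◇(q → p) fails. ✗
w4: successors {w5, w7}; q → p there: w5:F, w7:T. ✓
w5: successors {w3, w7}; q → p there: w3:F, w7:T. ✓
w6: successors {w1, w5, w7}; q → p there: w1:T, w5:F, w7:T. ✓
w7: successors {w3}; q → p there: w3:F. ✗
Satisfying worlds: {w1, w2, w4, w5, w6}.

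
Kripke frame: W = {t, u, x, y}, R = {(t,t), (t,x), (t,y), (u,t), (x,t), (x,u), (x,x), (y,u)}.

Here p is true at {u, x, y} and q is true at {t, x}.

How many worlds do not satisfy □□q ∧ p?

t: □□q is F, p is F. ✗
u: □□q is F, p is T. ✗
x: □□q is F, p is T. ✗
y: □□q is T, p is T. ✓
Satisfying worlds: {y}.
So □□q ∧ p fails at the other 3 worlds.

3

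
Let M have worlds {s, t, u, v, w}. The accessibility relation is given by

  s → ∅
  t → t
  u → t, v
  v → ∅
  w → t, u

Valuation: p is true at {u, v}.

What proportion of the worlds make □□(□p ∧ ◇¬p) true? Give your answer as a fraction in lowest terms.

s: no successors, so □□(□p ∧ ◇¬p) holds vacuously. ✓
t: successors {t}; □(□p ∧ ◇¬p) there: t:F. ✗
u: successors {t, v}; □(□p ∧ ◇¬p) there: t:F, v:T. ✗
v: no successors, so □□(□p ∧ ◇¬p) holds vacuously. ✓
w: successors {t, u}; □(□p ∧ ◇¬p) there: t:F, u:F. ✗
That's 2 of 5 worlds, so 2/5.

2/5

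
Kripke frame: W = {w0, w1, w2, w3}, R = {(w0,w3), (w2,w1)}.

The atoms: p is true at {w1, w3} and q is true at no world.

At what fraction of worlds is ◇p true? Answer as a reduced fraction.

w0: successors {w3}; p there: w3:T. ✓
w1: no successors, so ◇p fails. ✗
w2: successors {w1}; p there: w1:T. ✓
w3: no successors, so ◇p fails. ✗
That's 2 of 4 worlds, so 2/4 = 1/2.

1/2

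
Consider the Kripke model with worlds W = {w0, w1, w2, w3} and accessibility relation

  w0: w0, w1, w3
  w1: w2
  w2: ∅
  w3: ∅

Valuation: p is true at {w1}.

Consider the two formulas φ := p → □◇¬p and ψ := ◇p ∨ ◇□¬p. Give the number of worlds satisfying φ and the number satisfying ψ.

For p → □◇¬p:
w0: p is F, □◇¬p is F. ✓
w1: p is T, □◇¬p is F. ✗
w2: p is F, □◇¬p is T. ✓
w3: p is F, □◇¬p is T. ✓
— 3 worlds.
For ◇p ∨ ◇□¬p:
w0: ◇p is T, ◇□¬p is T. ✓
w1: ◇p is F, ◇□¬p is T. ✓
w2: ◇p is F, ◇□¬p is F. ✗
w3: ◇p is F, ◇□¬p is F. ✗
— 2 worlds.

3 and 2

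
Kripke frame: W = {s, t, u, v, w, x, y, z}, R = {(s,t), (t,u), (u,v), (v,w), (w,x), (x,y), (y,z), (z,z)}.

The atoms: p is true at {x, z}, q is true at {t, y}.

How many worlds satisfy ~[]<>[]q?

s: []<>[]q is F. ✓
t: []<>[]q is F. ✓
u: []<>[]q is F. ✓
v: []<>[]q is T. ✗
w: []<>[]q is F. ✓
x: []<>[]q is F. ✓
y: []<>[]q is F. ✓
z: []<>[]q is F. ✓
Satisfying worlds: {s, t, u, w, x, y, z}.

7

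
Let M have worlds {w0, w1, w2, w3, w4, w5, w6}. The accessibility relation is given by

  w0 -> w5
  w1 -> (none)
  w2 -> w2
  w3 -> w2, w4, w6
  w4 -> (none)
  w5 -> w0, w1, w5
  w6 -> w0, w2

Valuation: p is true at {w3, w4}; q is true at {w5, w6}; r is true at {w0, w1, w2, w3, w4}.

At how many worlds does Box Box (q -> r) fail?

3

w0: successors {w5}; Box (q -> r) there: w5:F. ✗
w1: no successors, so Box Box (q -> r) holds vacuously. ✓
w2: successors {w2}; Box (q -> r) there: w2:T. ✓
w3: successors {w2, w4, w6}; Box (q -> r) there: w2:T, w4:T, w6:T. ✓
w4: no successors, so Box Box (q -> r) holds vacuously. ✓
w5: successors {w0, w1, w5}; Box (q -> r) there: w0:F, w1:T, w5:F. ✗
w6: successors {w0, w2}; Box (q -> r) there: w0:F, w2:T. ✗
Satisfying worlds: {w1, w2, w3, w4}.
So Box Box (q -> r) fails at the other 3 worlds.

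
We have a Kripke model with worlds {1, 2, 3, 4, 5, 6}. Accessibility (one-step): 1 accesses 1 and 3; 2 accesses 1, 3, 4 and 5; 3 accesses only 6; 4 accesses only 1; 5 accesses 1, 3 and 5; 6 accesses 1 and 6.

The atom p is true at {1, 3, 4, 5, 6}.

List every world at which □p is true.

{1, 2, 3, 4, 5, 6}

1: successors {1, 3}; p there: 1:T, 3:T. ✓
2: successors {1, 3, 4, 5}; p there: 1:T, 3:T, 4:T, 5:T. ✓
3: successors {6}; p there: 6:T. ✓
4: successors {1}; p there: 1:T. ✓
5: successors {1, 3, 5}; p there: 1:T, 3:T, 5:T. ✓
6: successors {1, 6}; p there: 1:T, 6:T. ✓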